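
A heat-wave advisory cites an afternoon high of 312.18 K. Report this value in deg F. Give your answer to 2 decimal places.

102.25 °F

First to °C: 39.03 °C.
Then to °F: 102.25 °F.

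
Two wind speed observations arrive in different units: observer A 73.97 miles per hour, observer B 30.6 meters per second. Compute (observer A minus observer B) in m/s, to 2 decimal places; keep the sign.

2.47 m/s

observer A: 73.97 mph = 33.0675 m/s.
Difference: 33.0675 − 30.6000 = 2.47 m/s.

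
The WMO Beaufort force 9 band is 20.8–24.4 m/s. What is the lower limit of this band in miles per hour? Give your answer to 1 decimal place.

20.8–24.4 m/s × 2.237 = 46.5–54.6 mph.

46.5 mph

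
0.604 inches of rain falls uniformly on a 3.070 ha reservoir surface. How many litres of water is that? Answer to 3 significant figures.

471000 litres

Depth: 0.604 in × 25.4 = 15.3416 mm.
Area: 3.070 ha = 30700 m².
1 mm over 1 m² is 1 L, so volume = 15.3416 × 30700 = 470987.12 L ≈ 471000 L.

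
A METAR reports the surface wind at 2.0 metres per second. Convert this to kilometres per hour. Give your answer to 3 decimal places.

1 m/s = 3.6 km/h, so 2.0 × 3.6 = 7.200 km/h.

7.200 km/h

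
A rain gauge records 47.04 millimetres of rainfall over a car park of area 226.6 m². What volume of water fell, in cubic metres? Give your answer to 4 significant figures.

10.66 cubic metres

1 mm over 1 m² is 1 L, so volume = 47.04 × 226.6 = 10659.264 L = 10.66 m³.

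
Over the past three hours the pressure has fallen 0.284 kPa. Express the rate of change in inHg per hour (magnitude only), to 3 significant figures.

0.284 kPa / 3 h × 0.2953 inHg/kPa = 0.0280 inHg/h.

0.0280 inHg per hour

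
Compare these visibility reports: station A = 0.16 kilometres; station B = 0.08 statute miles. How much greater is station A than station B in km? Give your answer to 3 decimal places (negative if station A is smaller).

station B: 0.08 SM = 0.12875 km.
Difference: 0.16000 − 0.12875 = 0.031 km.

0.031 km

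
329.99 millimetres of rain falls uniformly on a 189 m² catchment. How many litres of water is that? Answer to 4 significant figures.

1 mm over 1 m² is 1 L, so volume = 329.99 × 189 = 62368.11 L ≈ 62370 L.

62370 litres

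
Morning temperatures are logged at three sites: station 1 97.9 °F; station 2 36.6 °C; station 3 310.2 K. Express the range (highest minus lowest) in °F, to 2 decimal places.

station 1: 97.9 °F = 36.611 °C.
station 3: 310.2 K = 37.050 °C.
Spread: 37.050 − 36.600 = 0.450 °C = 0.81 °F.

0.81 °F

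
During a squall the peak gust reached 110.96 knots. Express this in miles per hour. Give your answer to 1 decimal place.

1 kt = 1.15078 mph, so 110.96 × 1.15078 = 127.7 mph.

127.7 mph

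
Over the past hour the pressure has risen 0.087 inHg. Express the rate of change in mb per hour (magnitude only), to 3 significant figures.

2.95 mb per hour

0.087 inHg / 1 h × 33.8639 mb/inHg = 2.95 mb/h.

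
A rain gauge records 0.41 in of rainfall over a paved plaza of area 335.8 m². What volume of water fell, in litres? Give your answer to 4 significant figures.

Depth: 0.41 in × 25.4 = 10.414 mm.
1 mm over 1 m² is 1 L, so volume = 10.414 × 335.8 = 3497.0212 L ≈ 3497 L.

3497 litres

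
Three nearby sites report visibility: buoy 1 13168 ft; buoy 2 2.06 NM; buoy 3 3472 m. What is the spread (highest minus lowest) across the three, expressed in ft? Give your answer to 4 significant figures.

1777 ft

buoy 2: 2.06 nmi = 12516.80 ft.
buoy 3: 3472 m = 11391.08 ft.
Spread: 13168.00 − 11391.08 = 1777 ft.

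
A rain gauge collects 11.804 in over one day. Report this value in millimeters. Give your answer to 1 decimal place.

299.8 mm

1 in = 25.4 mm, so 11.804 × 25.4 = 299.8 mm.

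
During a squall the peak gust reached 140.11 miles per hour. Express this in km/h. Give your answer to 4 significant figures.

1 mph = 1.60934 km/h, so 140.11 × 1.60934 = 225.5 km/h.

225.5 km/h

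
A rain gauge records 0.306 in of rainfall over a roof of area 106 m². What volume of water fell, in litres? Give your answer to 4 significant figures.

Depth: 0.306 in × 25.4 = 7.7724 mm.
1 mm over 1 m² is 1 L, so volume = 7.7724 × 106 = 823.8744 L ≈ 823.9 L.

823.9 litres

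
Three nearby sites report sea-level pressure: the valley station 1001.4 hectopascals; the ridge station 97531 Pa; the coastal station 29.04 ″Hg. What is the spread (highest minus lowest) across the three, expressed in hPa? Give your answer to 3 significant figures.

26.1 hPa

the ridge station: 97531 Pa = 975.310 hPa.
the coastal station: 29.04 inHg = 983.407 hPa.
Spread: 1001.400 − 975.310 = 26.1 hPa.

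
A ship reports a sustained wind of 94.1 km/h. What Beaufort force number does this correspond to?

94.1 km/h = 26.1 m/s, which is Beaufort 10 (storm, 24.5–28.4 m/s).

Beaufort force 10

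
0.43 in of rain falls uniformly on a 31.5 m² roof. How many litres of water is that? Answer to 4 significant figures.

Depth: 0.43 in × 25.4 = 10.922 mm.
1 mm over 1 m² is 1 L, so volume = 10.922 × 31.5 = 344.043 L ≈ 344.0 L.

344.0 litres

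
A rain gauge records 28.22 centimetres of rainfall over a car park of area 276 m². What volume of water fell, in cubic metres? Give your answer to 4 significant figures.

Depth: 28.22 cm × 10 = 282.2 mm.
1 mm over 1 m² is 1 L, so volume = 282.2 × 276 = 77887.2 L = 77.89 m³.

77.89 cubic metres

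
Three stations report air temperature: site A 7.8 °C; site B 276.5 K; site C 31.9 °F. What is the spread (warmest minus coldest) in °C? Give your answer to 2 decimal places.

site B: 276.5 K = 3.350 °C.
site C: 31.9 °F = -0.056 °C.
Spread: 7.800 − (-0.056) = 7.856 °C.

7.86 °C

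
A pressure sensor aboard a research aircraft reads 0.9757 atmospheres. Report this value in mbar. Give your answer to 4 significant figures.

1 atm = 1013.25 mb, so 0.9757 × 1013.25 = 988.6 mb.

988.6 mb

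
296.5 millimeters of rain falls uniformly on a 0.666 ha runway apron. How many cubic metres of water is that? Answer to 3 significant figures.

Area: 0.666 ha = 6660 m².
1 mm over 1 m² is 1 L, so volume = 296.5 × 6660 = 1974690 L = 1970 m³.

1970 cubic metres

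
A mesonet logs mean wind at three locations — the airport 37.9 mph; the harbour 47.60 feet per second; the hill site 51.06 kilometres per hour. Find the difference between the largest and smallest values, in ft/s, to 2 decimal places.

9.05 ft/s

the airport: 37.9 mph = 55.5867 ft/s.
the hill site: 51.06 km/h = 46.5332 ft/s.
Spread: 55.5867 − 46.5332 = 9.05 ft/s.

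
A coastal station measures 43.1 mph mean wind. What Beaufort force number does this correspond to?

43.1 mph = 19.3 m/s, which is Beaufort 8 (gale, 17.2–20.7 m/s).

Beaufort force 8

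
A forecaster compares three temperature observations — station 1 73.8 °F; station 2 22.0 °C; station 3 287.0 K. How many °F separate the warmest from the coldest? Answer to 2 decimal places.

station 1: 73.8 °F = 23.222 °C.
station 3: 287.0 K = 13.850 °C.
Spread: 23.222 − 13.850 = 9.372 °C = 16.87 °F.

16.87 °F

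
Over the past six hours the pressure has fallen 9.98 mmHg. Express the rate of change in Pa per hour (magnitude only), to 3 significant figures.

222 Pa per hour

9.98 mmHg / 6 h × 133.322 Pa/mmHg = 222 Pa/h.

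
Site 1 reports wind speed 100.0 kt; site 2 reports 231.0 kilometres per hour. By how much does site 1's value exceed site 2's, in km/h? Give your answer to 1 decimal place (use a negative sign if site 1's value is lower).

-45.8 km/h

site 1: 100.0 kt = 185.200 km/h.
Difference: 185.200 − 231.000 = -45.8 km/h.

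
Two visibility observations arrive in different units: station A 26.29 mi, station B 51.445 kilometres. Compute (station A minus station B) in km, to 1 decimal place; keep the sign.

-9.1 km

station A: 26.29 SM = 42.310 km.
Difference: 42.310 − 51.445 = -9.1 km.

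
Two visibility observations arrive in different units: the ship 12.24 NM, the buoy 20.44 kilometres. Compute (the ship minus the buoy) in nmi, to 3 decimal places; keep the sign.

1.203 nmi

the buoy: 20.44 km = 11.03672 nmi.
Difference: 12.24000 − 11.03672 = 1.203 nmi.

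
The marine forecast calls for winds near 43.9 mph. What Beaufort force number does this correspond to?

Beaufort force 8

43.9 mph = 19.6 m/s, which is Beaufort 8 (gale, 17.2–20.7 m/s).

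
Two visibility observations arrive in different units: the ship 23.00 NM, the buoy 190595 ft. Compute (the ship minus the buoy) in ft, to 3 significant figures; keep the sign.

the ship: 23.00 nmi = 139750.66 ft.
Difference: 139750.66 − 190595.00 = -50800 ft.

-50800 ft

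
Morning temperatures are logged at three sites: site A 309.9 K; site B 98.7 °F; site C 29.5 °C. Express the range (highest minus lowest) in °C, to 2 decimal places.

7.56 °C

site A: 309.9 K = 36.750 °C.
site B: 98.7 °F = 37.056 °C.
Spread: 37.056 − 29.500 = 7.556 °C.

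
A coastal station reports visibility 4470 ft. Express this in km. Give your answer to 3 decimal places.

1.362 km

1 ft = 0.0003048 km, so 4470 × 0.0003048 = 1.362 km.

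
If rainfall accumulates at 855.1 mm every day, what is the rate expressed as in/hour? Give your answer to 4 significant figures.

855.1 mm/day × 0.0393701 in/mm × 0.0416667 day/hour = 1.403 in/hour.

1.403 in/hour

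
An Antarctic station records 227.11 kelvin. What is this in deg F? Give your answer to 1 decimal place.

First to °C: -46.04 °C.
Then to °F: -50.9 °F.

-50.9 °F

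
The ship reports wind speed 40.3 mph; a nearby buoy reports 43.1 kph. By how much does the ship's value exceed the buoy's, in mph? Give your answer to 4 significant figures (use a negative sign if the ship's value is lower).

the buoy: 43.1 km/h = 26.7811 mph.
Difference: 40.3000 − 26.7811 = 13.52 mph.

13.52 mph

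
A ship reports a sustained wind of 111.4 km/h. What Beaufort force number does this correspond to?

Beaufort force 11

111.4 km/h = 30.9 m/s, which is Beaufort 11 (violent storm, 28.5–32.6 m/s).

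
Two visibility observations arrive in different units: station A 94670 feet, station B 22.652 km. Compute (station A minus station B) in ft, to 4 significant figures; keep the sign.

station B: 22.652 km = 74317.59 ft.
Difference: 94670.00 − 74317.59 = 20350 ft.

20350 ft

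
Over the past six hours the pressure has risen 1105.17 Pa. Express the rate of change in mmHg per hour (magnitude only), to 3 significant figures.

1105.17 Pa / 6 h × 0.00750062 mmHg/Pa = 1.38 mmHg/h.

1.38 mmHg per hour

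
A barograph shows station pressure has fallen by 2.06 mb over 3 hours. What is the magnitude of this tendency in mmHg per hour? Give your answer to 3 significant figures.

2.06 mb / 3 h × 0.750062 mmHg/mb = 0.515 mmHg/h.

0.515 mmHg per hour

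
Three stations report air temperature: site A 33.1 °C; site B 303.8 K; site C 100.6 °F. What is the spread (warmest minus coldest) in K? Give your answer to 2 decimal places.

7.46 K

site B: 303.8 K = 30.650 °C.
site C: 100.6 °F = 38.111 °C.
Spread: 38.111 − 30.650 = 7.461 °C.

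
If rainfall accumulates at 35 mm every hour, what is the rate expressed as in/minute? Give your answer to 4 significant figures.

0.02297 in/minute

35 mm/hour × 0.0393701 in/mm × 0.0166667 hour/minute = 0.02297 in/minute.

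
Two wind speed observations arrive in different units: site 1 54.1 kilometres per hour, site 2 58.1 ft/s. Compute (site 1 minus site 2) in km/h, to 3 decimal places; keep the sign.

site 2: 58.1 ft/s = 63.75197 km/h.
Difference: 54.10000 − 63.75197 = -9.652 km/h.

-9.652 km/h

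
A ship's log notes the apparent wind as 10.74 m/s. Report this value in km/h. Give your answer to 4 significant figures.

1 m/s = 3.6 km/h, so 10.74 × 3.6 = 38.66 km/h.

38.66 km/h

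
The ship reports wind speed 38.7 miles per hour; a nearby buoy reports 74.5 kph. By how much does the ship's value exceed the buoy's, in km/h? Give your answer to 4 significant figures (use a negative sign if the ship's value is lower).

the ship: 38.7 mph = 62.2816 km/h.
Difference: 62.2816 − 74.5000 = -12.22 km/h.

-12.22 km/h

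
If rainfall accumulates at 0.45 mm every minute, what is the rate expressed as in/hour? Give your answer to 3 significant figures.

0.45 mm/minute × 0.0393701 in/mm × 60 minute/hour = 1.06 in/hour.

1.06 in/hour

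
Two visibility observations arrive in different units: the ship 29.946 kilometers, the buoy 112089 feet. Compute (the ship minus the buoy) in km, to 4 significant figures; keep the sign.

the buoy: 112089 ft = 34.16473 km.
Difference: 29.94600 − 34.16473 = -4.219 km.

-4.219 km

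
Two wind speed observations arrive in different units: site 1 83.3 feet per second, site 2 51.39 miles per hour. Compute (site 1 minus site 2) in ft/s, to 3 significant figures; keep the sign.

7.93 ft/s

site 2: 51.39 mph = 75.3720 ft/s.
Difference: 83.3000 − 75.3720 = 7.93 ft/s.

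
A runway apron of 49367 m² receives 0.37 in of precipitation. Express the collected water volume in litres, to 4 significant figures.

Depth: 0.37 in × 25.4 = 9.398 mm.
1 mm over 1 m² is 1 L, so volume = 9.398 × 49367 = 463951.07 L ≈ 464000 L.

464000 litres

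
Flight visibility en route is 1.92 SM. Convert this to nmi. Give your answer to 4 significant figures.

1 SM = 0.868976 nmi, so 1.92 × 0.868976 = 1.668 nmi.

1.668 nmi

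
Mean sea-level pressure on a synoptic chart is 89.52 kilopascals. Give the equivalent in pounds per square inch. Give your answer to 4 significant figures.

1 kPa = 0.145038 psi, so 89.52 × 0.145038 = 12.98 psi.

12.98 psi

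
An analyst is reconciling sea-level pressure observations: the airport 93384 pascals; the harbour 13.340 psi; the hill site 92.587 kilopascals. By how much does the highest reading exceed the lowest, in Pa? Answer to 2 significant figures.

1400 Pa

the harbour: 13.340 psi = 91976.06 Pa.
the hill site: 92.587 kPa = 92587.00 Pa.
Spread: 93384.00 − 91976.06 = 1400 Pa.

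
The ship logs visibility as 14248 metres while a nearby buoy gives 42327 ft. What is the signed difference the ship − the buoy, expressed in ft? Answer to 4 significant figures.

4418 ft

the ship: 14248 m = 46745.41 ft.
Difference: 46745.41 − 42327.00 = 4418 ft.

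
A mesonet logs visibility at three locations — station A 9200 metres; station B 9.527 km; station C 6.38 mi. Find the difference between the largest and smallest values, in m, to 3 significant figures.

station B: 9.527 km = 9527.00 m.
station C: 6.38 SM = 10267.61 m.
Spread: 10267.61 − 9200.00 = 1070 m.

1070 m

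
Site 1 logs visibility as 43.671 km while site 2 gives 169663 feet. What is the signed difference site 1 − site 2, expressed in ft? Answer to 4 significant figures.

site 1: 43.671 km = 143277.56 ft.
Difference: 143277.56 − 169663.00 = -26390 ft.

-26390 ft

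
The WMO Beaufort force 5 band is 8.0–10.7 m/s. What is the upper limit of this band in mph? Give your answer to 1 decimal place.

8.0–10.7 m/s × 2.237 = 17.9–23.9 mph.

23.9 mph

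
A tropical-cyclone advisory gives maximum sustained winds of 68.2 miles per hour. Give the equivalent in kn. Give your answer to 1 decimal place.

1 mph = 0.868976 kt, so 68.2 × 0.868976 = 59.3 kt.

59.3 kt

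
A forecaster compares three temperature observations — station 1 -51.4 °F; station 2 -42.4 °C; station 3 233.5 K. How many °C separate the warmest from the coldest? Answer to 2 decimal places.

6.68 °C

station 1: -51.4 °F = -46.333 °C.
station 3: 233.5 K = -39.650 °C.
Spread: (-39.650) − (-46.333) = 6.683 °C.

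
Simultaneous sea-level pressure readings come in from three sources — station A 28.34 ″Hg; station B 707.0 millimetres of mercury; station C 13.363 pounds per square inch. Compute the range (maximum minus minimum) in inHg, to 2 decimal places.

1.13 inHg

station B: 707.0 mmHg = 27.8346 inHg.
station C: 13.363 psi = 27.2073 inHg.
Spread: 28.3400 − 27.2073 = 1.13 inHg.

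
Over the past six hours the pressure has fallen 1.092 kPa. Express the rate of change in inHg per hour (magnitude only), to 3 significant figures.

1.092 kPa / 6 h × 0.2953 inHg/kPa = 0.0537 inHg/h.

0.0537 inHg per hour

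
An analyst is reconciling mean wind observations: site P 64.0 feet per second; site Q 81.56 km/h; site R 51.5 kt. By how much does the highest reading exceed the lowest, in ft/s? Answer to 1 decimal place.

22.9 ft/s

site Q: 81.56 km/h = 74.329 ft/s.
site R: 51.5 kt = 86.922 ft/s.
Spread: 86.922 − 64.000 = 22.9 ft/s.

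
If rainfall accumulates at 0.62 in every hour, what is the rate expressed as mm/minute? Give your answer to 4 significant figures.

0.62 in/hour × 25.4 mm/in × 0.0166667 hour/minute = 0.2625 mm/minute.

0.2625 mm/minute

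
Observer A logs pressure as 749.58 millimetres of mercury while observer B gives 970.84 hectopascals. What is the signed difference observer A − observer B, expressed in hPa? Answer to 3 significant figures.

observer A: 749.58 mmHg = 999.358 hPa.
Difference: 999.358 − 970.840 = 28.5 hPa.

28.5 hPa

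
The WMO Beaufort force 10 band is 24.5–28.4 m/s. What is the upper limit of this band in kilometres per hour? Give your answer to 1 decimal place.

24.5–28.4 m/s × 3.6 = 88.2–102.2 km/h.

102.2 km/h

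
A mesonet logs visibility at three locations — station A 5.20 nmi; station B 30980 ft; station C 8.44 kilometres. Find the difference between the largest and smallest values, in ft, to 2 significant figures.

station A: 5.20 nmi = 31595.80 ft.
station C: 8.44 km = 27690.29 ft.
Spread: 31595.80 − 27690.29 = 3900 ft.

3900 ft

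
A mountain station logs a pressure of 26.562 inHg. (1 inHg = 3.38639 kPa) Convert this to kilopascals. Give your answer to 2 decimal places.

89.95 kPa

1 inHg = 3.38639 kPa, so 26.562 × 3.38639 = 89.95 kPa.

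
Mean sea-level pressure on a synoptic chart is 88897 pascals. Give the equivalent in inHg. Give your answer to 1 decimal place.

1 Pa = 0.0002953 inHg, so 88897 × 0.0002953 = 26.3 inHg.

26.3 inHg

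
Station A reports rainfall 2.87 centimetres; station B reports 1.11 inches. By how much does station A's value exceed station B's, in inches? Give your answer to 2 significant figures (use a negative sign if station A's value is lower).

0.020 in

station A: 2.87 cm = 1.12992 in.
Difference: 1.12992 − 1.11000 = 0.020 in.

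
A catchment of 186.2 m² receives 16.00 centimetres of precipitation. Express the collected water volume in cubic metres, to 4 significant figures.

29.79 cubic metres

Depth: 16.00 cm × 10 = 160 mm.
1 mm over 1 m² is 1 L, so volume = 160 × 186.2 = 29792 L = 29.79 m³.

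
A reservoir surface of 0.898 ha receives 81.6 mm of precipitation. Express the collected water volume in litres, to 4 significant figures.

Area: 0.898 ha = 8980 m².
1 mm over 1 m² is 1 L, so volume = 81.6 × 8980 = 732768 L ≈ 732800 L.

732800 litres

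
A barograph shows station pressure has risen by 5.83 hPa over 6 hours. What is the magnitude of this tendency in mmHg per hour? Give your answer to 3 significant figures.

5.83 hPa / 6 h × 0.750062 mmHg/hPa = 0.729 mmHg/h.

0.729 mmHg per hour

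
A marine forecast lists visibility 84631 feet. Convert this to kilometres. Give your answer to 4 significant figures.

1 ft = 0.0003048 km, so 84631 × 0.0003048 = 25.80 km.

25.80 km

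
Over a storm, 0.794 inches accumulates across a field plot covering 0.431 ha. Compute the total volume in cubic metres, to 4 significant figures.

Depth: 0.794 in × 25.4 = 20.1676 mm.
Area: 0.431 ha = 4310 m².
1 mm over 1 m² is 1 L, so volume = 20.1676 × 4310 = 86922.356 L = 86.92 m³.

86.92 cubic metres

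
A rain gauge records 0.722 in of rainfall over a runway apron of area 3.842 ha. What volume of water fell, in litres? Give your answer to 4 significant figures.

704600 litres

Depth: 0.722 in × 25.4 = 18.3388 mm.
Area: 3.842 ha = 38420 m².
1 mm over 1 m² is 1 L, so volume = 18.3388 × 38420 = 704576.7 L ≈ 704600 L.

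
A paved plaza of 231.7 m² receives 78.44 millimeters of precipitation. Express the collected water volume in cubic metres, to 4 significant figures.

18.17 cubic metres

1 mm over 1 m² is 1 L, so volume = 78.44 × 231.7 = 18174.548 L = 18.17 m³.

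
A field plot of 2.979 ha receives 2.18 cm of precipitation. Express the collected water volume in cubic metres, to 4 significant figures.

649.4 cubic metres

Depth: 2.18 cm × 10 = 21.8 mm.
Area: 2.979 ha = 29790 m².
1 mm over 1 m² is 1 L, so volume = 21.8 × 29790 = 649422 L = 649.4 m³.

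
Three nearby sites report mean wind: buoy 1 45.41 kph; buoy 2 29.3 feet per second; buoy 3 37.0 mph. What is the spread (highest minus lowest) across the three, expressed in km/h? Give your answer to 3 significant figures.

27.4 km/h

buoy 2: 29.3 ft/s = 32.150 km/h.
buoy 3: 37.0 mph = 59.546 km/h.
Spread: 59.546 − 32.150 = 27.4 km/h.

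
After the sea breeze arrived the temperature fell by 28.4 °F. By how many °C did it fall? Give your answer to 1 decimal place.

15.8 °C

For a temperature change the 32° offset cancels: Δ°C = 28.4 × 0.5556 = 15.8 °C.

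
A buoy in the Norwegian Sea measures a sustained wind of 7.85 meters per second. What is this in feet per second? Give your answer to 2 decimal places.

1 m/s = 3.28084 ft/s, so 7.85 × 3.28084 = 25.75 ft/s.

25.75 ft/s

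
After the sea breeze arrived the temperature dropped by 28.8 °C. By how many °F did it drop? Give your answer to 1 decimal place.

51.8 °F

Converting a difference, only the 9/5 scale factor applies: Δ°F = 28.8 × 1.8 = 51.8 °F.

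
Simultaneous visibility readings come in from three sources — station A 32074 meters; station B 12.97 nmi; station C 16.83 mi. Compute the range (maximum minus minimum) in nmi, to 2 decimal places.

station A: 32074 m = 17.3186 nmi.
station C: 16.83 SM = 14.6249 nmi.
Spread: 17.3186 − 12.9700 = 4.35 nmi.

4.35 nmi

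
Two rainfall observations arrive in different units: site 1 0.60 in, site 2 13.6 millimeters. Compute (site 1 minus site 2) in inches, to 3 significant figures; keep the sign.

site 2: 13.6 mm = 0.535433 in.
Difference: 0.600000 − 0.535433 = 0.0646 in.

0.0646 in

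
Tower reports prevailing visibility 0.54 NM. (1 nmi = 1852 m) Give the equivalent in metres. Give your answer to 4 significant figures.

1000 m

1 nmi = 1852 m, so 0.54 × 1852 = 1000 m.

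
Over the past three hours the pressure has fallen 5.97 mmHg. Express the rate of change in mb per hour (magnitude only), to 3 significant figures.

2.65 mb per hour

5.97 mmHg / 3 h × 1.33322 mb/mmHg = 2.65 mb/h.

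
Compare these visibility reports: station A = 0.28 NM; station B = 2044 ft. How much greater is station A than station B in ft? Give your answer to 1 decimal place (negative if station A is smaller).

-342.7 ft

station A: 0.28 nmi = 1701.312 ft.
Difference: 1701.312 − 2044.000 = -342.7 ft.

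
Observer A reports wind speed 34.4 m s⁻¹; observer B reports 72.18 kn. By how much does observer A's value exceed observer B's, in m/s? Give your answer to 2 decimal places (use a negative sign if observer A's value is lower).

observer B: 72.18 kt = 37.1326 m/s.
Difference: 34.4000 − 37.1326 = -2.73 m/s.

-2.73 m/s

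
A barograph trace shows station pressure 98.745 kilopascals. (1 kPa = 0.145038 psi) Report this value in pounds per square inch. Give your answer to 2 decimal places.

1 kPa = 0.145038 psi, so 98.745 × 0.145038 = 14.32 psi.

14.32 psi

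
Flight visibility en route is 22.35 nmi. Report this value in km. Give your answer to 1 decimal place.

41.4 km

1 nmi = 1.852 km, so 22.35 × 1.852 = 41.4 km.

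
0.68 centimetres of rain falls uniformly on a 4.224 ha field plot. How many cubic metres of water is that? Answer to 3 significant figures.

Depth: 0.68 cm × 10 = 6.8 mm.
Area: 4.224 ha = 42240 m².
1 mm over 1 m² is 1 L, so volume = 6.8 × 42240 = 287232 L = 287 m³.

287 cubic metres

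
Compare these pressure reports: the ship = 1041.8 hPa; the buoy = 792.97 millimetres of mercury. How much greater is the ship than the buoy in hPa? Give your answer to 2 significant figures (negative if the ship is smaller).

-15 hPa

the buoy: 792.97 mmHg = 1057.21 hPa.
Difference: 1041.80 − 1057.21 = -15 hPa.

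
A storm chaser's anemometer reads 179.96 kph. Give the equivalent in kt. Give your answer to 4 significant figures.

1 km/h = 0.539957 kt, so 179.96 × 0.539957 = 97.17 kt.

97.17 kt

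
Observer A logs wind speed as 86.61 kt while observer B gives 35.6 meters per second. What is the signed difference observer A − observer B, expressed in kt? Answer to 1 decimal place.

observer B: 35.6 m/s = 69.201 kt.
Difference: 86.610 − 69.201 = 17.4 kt.

17.4 kt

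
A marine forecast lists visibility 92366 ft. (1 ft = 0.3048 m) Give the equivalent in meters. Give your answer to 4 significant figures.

1 ft = 0.3048 m, so 92366 × 0.3048 = 28150 m.

28150 m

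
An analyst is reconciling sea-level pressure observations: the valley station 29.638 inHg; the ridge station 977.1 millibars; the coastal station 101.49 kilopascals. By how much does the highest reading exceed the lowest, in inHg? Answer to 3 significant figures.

the ridge station: 977.1 mb = 28.8537 inHg.
the coastal station: 101.49 kPa = 29.9700 inHg.
Spread: 29.9700 − 28.8537 = 1.12 inHg.

1.12 inHg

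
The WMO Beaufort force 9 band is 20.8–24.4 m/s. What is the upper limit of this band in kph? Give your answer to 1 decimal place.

20.8–24.4 m/s × 3.6 = 74.9–87.8 km/h.

87.8 km/h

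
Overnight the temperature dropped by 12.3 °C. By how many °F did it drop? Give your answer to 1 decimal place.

22.1 °F

Converting a difference, only the 9/5 scale factor applies: Δ°F = 12.3 × 1.8 = 22.1 °F.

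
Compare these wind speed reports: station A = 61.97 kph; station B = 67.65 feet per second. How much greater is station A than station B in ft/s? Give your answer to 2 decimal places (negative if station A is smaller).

-11.17 ft/s

station A: 61.97 km/h = 56.4760 ft/s.
Difference: 56.4760 − 67.6500 = -11.17 ft/s.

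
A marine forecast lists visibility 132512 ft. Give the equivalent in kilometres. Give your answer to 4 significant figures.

40.39 km

1 ft = 0.0003048 km, so 132512 × 0.0003048 = 40.39 km.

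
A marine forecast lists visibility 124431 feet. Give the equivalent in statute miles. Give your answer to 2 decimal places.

23.57 SM

1 ft = 0.000189394 SM, so 124431 × 0.000189394 = 23.57 SM.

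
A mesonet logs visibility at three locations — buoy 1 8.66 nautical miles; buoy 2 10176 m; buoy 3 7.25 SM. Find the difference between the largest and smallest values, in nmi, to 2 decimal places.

3.17 nmi

buoy 2: 10176 m = 5.4946 nmi.
buoy 3: 7.25 SM = 6.3001 nmi.
Spread: 8.6600 − 5.4946 = 3.17 nmi.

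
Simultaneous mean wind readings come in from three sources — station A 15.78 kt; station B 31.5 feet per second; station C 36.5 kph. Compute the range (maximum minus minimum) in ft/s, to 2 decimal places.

6.63 ft/s

station A: 15.78 kt = 26.6336 ft/s.
station C: 36.5 km/h = 33.2641 ft/s.
Spread: 33.2641 − 26.6336 = 6.63 ft/s.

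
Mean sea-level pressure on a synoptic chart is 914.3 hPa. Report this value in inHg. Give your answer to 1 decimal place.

1 hPa = 0.02953 inHg, so 914.3 × 0.02953 = 27.0 inHg.

27.0 inHg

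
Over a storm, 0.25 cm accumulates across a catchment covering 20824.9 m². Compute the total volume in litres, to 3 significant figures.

52100 litres

Depth: 0.25 cm × 10 = 2.5 mm.
1 mm over 1 m² is 1 L, so volume = 2.5 × 20824.9 = 52062.25 L ≈ 52100 L.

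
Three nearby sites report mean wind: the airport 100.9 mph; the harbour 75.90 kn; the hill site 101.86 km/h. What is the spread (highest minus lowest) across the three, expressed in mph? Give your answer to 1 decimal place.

37.6 mph

the harbour: 75.90 kt = 87.344 mph.
the hill site: 101.86 km/h = 63.293 mph.
Spread: 100.900 − 63.293 = 37.6 mph.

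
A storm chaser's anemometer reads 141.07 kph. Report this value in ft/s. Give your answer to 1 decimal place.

128.6 ft/s

1 km/h = 0.911344 ft/s, so 141.07 × 0.911344 = 128.6 ft/s.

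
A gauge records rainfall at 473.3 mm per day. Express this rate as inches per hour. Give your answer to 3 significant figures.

473.3 mm/day × 0.0393701 in/mm × 0.0416667 day/hour = 0.776 in/hour.

0.776 in/hour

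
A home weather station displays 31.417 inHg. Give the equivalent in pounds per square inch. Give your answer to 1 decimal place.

1 inHg = 0.491154 psi, so 31.417 × 0.491154 = 15.4 psi.

15.4 psi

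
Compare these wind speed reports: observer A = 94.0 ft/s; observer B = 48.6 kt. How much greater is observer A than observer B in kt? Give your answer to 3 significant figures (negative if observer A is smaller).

7.09 kt

observer A: 94.0 ft/s = 55.6935 kt.
Difference: 55.6935 − 48.6000 = 7.09 kt.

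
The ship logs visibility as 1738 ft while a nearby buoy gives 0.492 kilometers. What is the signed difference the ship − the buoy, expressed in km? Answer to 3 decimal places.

0.038 km

the ship: 1738 ft = 0.52974 km.
Difference: 0.52974 − 0.49200 = 0.038 km.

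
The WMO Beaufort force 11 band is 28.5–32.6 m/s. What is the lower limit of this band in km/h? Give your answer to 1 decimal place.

28.5–32.6 m/s × 3.6 = 102.6–117.4 km/h.

102.6 km/h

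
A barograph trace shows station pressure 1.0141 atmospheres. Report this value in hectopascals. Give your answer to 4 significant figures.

1 atm = 1013.25 hPa, so 1.0141 × 1013.25 = 1028 hPa.

1028 hPa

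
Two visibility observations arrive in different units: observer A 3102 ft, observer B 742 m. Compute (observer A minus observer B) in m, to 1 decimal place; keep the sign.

observer A: 3102 ft = 945.490 m.
Difference: 945.490 − 742.000 = 203.5 m.

203.5 m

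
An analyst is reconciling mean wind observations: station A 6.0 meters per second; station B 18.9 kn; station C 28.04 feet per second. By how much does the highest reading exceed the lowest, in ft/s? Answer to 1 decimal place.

12.2 ft/s

station A: 6.0 m/s = 19.685 ft/s.
station B: 18.9 kt = 31.900 ft/s.
Spread: 31.900 − 19.685 = 12.2 ft/s.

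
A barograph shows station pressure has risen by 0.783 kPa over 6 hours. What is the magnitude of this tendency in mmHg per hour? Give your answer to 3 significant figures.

0.783 kPa / 6 h × 7.50062 mmHg/kPa = 0.979 mmHg/h.

0.979 mmHg per hour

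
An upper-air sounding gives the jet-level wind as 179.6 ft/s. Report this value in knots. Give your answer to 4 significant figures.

106.4 kt

1 ft/s = 0.592484 kt, so 179.6 × 0.592484 = 106.4 kt.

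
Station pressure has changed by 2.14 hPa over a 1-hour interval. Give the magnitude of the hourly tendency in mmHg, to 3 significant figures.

1.61 mmHg per hour

2.14 hPa / 1 h × 0.750062 mmHg/hPa = 1.61 mmHg/h.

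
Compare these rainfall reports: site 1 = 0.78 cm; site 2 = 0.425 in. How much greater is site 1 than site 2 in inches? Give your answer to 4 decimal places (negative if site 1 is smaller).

site 1: 0.78 cm = 0.307087 in.
Difference: 0.307087 − 0.425000 = -0.1179 in.

-0.1179 in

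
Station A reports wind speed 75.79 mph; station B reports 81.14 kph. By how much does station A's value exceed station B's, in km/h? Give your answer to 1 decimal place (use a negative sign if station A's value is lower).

40.8 km/h

station A: 75.79 mph = 121.972 km/h.
Difference: 121.972 − 81.140 = 40.8 km/h.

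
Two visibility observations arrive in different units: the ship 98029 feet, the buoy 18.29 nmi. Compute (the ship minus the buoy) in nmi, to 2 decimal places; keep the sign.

the ship: 98029 ft = 16.1335 nmi.
Difference: 16.1335 − 18.2900 = -2.16 nmi.

-2.16 nmi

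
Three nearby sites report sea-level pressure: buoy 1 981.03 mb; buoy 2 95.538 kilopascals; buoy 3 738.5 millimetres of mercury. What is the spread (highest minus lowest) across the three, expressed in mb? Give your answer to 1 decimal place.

buoy 2: 95.538 kPa = 955.380 mb.
buoy 3: 738.5 mmHg = 984.586 mb.
Spread: 984.586 − 955.380 = 29.2 mb.

29.2 mb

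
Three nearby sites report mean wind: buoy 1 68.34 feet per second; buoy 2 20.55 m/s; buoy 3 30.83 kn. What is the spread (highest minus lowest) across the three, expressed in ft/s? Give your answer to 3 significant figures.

buoy 2: 20.55 m/s = 67.421 ft/s.
buoy 3: 30.83 kt = 52.035 ft/s.
Spread: 68.340 − 52.035 = 16.3 ft/s.

16.3 ft/s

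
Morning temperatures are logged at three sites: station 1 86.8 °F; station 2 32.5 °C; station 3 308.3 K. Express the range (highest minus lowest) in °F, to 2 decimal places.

8.47 °F

station 1: 86.8 °F = 30.444 °C.
station 3: 308.3 K = 35.150 °C.
Spread: 35.150 − 30.444 = 4.706 °C = 8.47 °F.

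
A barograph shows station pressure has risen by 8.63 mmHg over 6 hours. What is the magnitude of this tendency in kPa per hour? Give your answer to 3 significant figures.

0.192 kPa per hour

8.63 mmHg / 6 h × 0.133322 kPa/mmHg = 0.192 kPa/h.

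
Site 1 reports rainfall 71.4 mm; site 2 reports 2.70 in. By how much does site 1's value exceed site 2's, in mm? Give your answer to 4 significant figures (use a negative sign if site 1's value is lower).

2.820 mm

site 2: 2.70 in = 68.58000 mm.
Difference: 71.40000 − 68.58000 = 2.820 mm.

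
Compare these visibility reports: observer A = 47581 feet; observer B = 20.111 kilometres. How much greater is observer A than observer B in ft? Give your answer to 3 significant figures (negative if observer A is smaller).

-18400 ft

observer B: 20.111 km = 65980.97 ft.
Difference: 47581.00 − 65980.97 = -18400 ft.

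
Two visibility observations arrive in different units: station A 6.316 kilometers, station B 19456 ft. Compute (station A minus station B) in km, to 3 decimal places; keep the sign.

station B: 19456 ft = 5.93019 km.
Difference: 6.31600 − 5.93019 = 0.386 km.

0.386 km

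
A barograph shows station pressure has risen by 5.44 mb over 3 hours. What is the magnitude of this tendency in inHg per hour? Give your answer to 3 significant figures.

0.0535 inHg per hour

5.44 mb / 3 h × 0.02953 inHg/mb = 0.0535 inHg/h.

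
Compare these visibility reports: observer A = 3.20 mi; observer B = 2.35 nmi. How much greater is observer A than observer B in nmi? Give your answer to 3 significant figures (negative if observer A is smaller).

observer A: 3.20 SM = 2.78072 nmi.
Difference: 2.78072 − 2.35000 = 0.431 nmi.

0.431 nmi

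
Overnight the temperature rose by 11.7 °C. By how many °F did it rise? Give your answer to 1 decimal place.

A change of 1 °C equals a change of 1.8 °F: Δ°F = 11.7 × 1.8 = 21.1 °F.

21.1 °F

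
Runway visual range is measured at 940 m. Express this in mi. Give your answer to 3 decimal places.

1 m = 0.000621371 SM, so 940 × 0.000621371 = 0.584 SM.

0.584 SM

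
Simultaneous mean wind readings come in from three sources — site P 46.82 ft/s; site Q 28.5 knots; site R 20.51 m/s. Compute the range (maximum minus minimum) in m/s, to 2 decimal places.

site P: 46.82 ft/s = 14.2707 m/s.
site Q: 28.5 kt = 14.6617 m/s.
Spread: 20.5100 − 14.2707 = 6.24 m/s.

6.24 m/s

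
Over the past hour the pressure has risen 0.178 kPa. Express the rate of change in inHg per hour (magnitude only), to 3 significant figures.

0.178 kPa / 1 h × 0.2953 inHg/kPa = 0.0526 inHg/h.

0.0526 inHg per hour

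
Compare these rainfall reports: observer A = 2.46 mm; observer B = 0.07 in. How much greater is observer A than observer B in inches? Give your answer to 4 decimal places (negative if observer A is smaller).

observer A: 2.46 mm = 0.0968504 in.
Difference: 0.0968504 − 0.0700000 = 0.0269 in.

0.0269 in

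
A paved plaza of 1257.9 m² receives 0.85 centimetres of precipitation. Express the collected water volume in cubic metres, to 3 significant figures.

Depth: 0.85 cm × 10 = 8.5 mm.
1 mm over 1 m² is 1 L, so volume = 8.5 × 1257.9 = 10692.15 L = 10.7 m³.

10.7 cubic metres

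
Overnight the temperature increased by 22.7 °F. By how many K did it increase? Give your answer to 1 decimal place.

12.6 K

Converting a difference, only the 9/5 scale factor applies: ΔK = 22.7 × 0.5556 = 12.6 K.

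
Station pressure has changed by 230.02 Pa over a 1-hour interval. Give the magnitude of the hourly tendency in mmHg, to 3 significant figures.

1.73 mmHg per hour

230.02 Pa / 1 h × 0.00750062 mmHg/Pa = 1.73 mmHg/h.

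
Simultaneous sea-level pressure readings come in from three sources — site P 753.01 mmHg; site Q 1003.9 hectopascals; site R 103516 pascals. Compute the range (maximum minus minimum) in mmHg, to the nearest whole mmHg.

23 mmHg

site Q: 1003.9 hPa = 752.99 mmHg.
site R: 103516 Pa = 776.43 mmHg.
Spread: 776.43 − 752.99 = 23 mmHg.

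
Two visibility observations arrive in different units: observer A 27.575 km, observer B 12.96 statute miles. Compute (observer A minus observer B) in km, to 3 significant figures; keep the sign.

6.72 km

observer B: 12.96 SM = 20.8571 km.
Difference: 27.5750 − 20.8571 = 6.72 km.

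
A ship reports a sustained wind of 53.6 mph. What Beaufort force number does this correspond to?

53.6 mph = 24.0 m/s, which is Beaufort 9 (strong gale, 20.8–24.4 m/s).

Beaufort force 9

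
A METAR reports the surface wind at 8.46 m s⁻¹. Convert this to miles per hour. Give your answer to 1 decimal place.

18.9 mph

1 m/s = 2.23694 mph, so 8.46 × 2.23694 = 18.9 mph.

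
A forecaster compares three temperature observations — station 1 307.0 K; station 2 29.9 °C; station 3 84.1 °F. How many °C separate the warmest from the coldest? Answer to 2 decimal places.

4.91 °C

station 1: 307.0 K = 33.850 °C.
station 3: 84.1 °F = 28.944 °C.
Spread: 33.850 − 28.944 = 4.906 °C.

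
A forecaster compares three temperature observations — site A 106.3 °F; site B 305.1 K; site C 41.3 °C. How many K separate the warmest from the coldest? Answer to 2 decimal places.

site A: 106.3 °F = 41.278 °C.
site B: 305.1 K = 31.950 °C.
Spread: 41.300 − 31.950 = 9.350 °C.

9.35 K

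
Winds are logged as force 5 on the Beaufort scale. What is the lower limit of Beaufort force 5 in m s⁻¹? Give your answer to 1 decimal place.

8.0 m/s

Beaufort 5 (fresh breeze) spans 8.0–10.7 m/s.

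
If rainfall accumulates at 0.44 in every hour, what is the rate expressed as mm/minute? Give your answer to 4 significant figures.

0.44 in/hour × 25.4 mm/in × 0.0166667 hour/minute = 0.1863 mm/minute.

0.1863 mm/minute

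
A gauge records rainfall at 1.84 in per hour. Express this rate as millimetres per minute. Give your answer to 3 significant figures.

1.84 in/hour × 25.4 mm/in × 0.0166667 hour/minute = 0.779 mm/minute.

0.779 mm/minute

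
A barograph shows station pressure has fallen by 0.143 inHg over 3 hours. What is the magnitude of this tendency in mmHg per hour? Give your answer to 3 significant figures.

0.143 inHg / 3 h × 25.4 mmHg/inHg = 1.21 mmHg/h.

1.21 mmHg per hour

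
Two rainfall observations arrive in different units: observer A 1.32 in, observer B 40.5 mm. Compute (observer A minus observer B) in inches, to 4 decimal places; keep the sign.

observer B: 40.5 mm = 1.594488 in.
Difference: 1.320000 − 1.594488 = -0.2745 in.

-0.2745 in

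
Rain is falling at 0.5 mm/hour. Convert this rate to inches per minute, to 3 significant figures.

0.5 mm/hour × 0.0393701 in/mm × 0.0166667 hour/minute = 0.000328 in/minute.

0.000328 in/minute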